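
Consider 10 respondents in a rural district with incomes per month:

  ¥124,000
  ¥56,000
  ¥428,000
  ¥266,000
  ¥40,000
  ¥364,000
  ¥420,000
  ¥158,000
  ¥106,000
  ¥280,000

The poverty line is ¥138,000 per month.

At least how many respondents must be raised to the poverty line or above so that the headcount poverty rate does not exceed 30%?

4 of the 10 respondents are poor, so H = 4/10 = 0.400.
A headcount ratio of at most 30% allows at most ⌊0.30 × 10⌋ = 3 poor respondents.
So at least 4 − 3 = 1 must be lifted.

1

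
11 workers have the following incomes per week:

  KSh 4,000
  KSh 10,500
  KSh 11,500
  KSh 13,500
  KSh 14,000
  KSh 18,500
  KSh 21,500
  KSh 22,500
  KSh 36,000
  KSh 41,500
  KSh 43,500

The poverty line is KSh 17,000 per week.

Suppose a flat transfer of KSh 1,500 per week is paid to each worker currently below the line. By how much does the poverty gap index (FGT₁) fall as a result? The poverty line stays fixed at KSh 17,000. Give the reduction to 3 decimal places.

Before: below the line — KSh 4,000, KSh 10,500, KSh 11,500, KSh 13,500, KSh 14,000; poverty gap index (FGT₁) = 0.16845.
After the KSh 1,500 transfer: below the line — KSh 5,500, KSh 12,000, KSh 13,000, KSh 15,000, KSh 15,500; poverty gap index (FGT₁) = 0.12834.
Reduction = 0.16845 − 0.12834 = 0.040.

0.040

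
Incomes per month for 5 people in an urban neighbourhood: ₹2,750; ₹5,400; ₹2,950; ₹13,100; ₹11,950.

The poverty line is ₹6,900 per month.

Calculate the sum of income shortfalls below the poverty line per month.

Poor units: ₹2,750, ₹2,950, ₹5,400 (q = 3 of N = 5).
Individual gaps: 6900−2750 = 4150; 6900−2950 = 3950; 6900−5400 = 1500.
Aggregate gap = ₹9,600.

₹9,600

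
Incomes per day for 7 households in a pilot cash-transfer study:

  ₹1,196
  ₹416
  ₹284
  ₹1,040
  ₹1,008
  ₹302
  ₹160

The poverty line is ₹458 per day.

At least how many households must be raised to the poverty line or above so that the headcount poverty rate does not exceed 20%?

3

4 of the 7 households are poor, so H = 4/7 = 0.571.
A headcount ratio of at most 20% allows at most ⌊0.20 × 7⌋ = 1 poor households.
So at least 4 − 1 = 3 must be lifted.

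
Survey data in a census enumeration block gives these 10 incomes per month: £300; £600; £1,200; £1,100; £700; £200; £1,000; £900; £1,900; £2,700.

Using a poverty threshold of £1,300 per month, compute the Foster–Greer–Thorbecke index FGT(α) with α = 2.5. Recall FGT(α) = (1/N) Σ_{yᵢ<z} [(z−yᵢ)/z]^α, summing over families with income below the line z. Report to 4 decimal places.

0.1624

Below the line: £200, £300, £600, £700, £900, £1,000, £1,100, £1,200 (q = 8 of N = 10).
Gap ratios (z−y)/z: (1300−200)/1300 = 0.8462; (1300−300)/1300 = 0.7692; (1300−600)/1300 = 0.5385; (1300−700)/1300 = 0.4615; (1300−900)/1300 = 0.3077; (1300−1000)/1300 = 0.2308; (1300−1100)/1300 = 0.1538; (1300−1200)/1300 = 0.0769.
Raised to α = 2.5: 0.65860; 0.51897; 0.21276; 0.14472; 0.05252; 0.02558; 0.00928; 0.00164.
Sum = 1.624070; FGT(2.5) = 1.624070 / 10 = 0.1624.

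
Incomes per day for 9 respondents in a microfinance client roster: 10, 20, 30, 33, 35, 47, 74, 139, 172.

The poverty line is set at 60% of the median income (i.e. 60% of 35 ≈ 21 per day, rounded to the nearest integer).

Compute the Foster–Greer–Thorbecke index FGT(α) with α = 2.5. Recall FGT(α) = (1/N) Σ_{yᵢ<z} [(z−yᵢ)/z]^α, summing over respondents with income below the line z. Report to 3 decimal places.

Incomes under z: 10, 20 (q = 2 of N = 9).
Relative gaps: (21−10)/21 = 0.5238; (21−20)/21 = 0.0476.
Raised to α = 2.5: 0.19858; 0.00049.
Sum = 0.199074; FGT(2.5) = 0.199074 / 9 = 0.022.

0.022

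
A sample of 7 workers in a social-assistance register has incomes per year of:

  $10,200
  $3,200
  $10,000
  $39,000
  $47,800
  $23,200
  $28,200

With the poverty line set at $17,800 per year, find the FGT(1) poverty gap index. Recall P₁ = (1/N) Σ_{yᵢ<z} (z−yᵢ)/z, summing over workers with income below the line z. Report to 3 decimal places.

Poor units: $3,200, $10,000, $10,200 (q = 3 of N = 7).
Shortfall ratios: (17800−3200)/17800 = 0.8202; (17800−10000)/17800 = 0.4382; (17800−10200)/17800 = 0.4270.
Sum of shortfalls = 1.685393; P₁ averages over all N: 1.685393 / 7 = 0.241.

0.241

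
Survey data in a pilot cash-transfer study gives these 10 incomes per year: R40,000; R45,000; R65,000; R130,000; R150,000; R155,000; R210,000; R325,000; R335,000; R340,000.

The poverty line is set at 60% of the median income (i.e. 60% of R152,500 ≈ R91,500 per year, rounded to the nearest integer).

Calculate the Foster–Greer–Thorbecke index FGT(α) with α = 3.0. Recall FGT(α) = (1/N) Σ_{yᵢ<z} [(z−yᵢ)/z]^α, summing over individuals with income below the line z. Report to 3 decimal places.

Poor units: R40,000, R45,000, R65,000 (q = 3 of N = 10).
Relative gaps: (91500−40000)/91500 = 0.5628; (91500−45000)/91500 = 0.5082; (91500−65000)/91500 = 0.2896.
Raised to α = 3.0: 0.17830; 0.13125; 0.02429.
Sum = 0.333844; FGT(3.0) = 0.333844 / 10 = 0.033.

0.033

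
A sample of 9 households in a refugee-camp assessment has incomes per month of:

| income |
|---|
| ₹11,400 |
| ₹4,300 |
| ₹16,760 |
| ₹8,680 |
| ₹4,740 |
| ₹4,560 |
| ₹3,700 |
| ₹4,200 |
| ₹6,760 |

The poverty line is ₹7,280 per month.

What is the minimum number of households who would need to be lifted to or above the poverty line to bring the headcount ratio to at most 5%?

6

Currently q = 6 of N = 9 are below the line (H = 0.667).
A headcount ratio of at most 5% allows at most ⌊0.05 × 9⌋ = 0 poor households.
So at least 6 − 0 = 6 must be lifted.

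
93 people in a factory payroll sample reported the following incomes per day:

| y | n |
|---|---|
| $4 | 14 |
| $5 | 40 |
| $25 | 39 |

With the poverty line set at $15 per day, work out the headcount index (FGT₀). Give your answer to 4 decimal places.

0.5806

54 of the 93 people have income below $15.
H = 54/93 = 0.5806.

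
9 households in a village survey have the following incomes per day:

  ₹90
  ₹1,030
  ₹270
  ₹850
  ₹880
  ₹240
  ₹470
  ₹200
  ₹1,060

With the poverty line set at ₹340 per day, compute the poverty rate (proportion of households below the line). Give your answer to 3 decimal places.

0.444

4 of the 9 households have income below ₹340.
H = 4/9 = 0.444.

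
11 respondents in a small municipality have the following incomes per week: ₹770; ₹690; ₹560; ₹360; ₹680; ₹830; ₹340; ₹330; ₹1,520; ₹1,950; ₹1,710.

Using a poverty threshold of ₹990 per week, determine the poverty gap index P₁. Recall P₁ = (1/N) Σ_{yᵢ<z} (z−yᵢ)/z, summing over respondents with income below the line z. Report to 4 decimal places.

Poor units: ₹330, ₹340, ₹360, ₹560, ₹680, ₹690, ₹770, ₹830 (q = 8 of N = 11).
Normalized shortfalls: (990−330)/990 = 0.6667; (990−340)/990 = 0.6566; (990−360)/990 = 0.6364; (990−560)/990 = 0.4343; (990−680)/990 = 0.3131; (990−690)/990 = 0.3030; (990−770)/990 = 0.2222; (990−830)/990 = 0.1616.
Σ = 3.393939. Dividing by the full population N = 11 gives P₁ = 0.3085.

0.3085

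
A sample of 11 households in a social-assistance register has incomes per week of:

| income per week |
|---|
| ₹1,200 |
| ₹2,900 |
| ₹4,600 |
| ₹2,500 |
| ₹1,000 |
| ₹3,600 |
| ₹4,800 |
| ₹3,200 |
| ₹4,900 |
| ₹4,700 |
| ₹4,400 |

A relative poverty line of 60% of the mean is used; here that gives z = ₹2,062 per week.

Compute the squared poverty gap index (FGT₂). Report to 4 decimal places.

Below the line: ₹1,000, ₹1,200 (q = 2 of N = 11).
Shortfall ratios: (2062−1000)/2062 = 0.5150; (2062−1200)/2062 = 0.4180.
Squared: 0.2653; 0.1748.
Sum = 0.440018; P₂ = 0.440018 / 11 = 0.0400.

0.0400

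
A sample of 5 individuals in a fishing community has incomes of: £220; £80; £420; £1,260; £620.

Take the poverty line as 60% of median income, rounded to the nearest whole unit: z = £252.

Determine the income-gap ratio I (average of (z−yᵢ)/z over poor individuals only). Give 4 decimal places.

Below z: £80, £220 (q = 2 of N = 5).
Shortfall ratios (z−y)/z: 0.6825, 0.1270; sum = 0.809524.
The income-gap ratio divides by q (the poor only): 0.809524 / 2 = 0.4048.

0.4048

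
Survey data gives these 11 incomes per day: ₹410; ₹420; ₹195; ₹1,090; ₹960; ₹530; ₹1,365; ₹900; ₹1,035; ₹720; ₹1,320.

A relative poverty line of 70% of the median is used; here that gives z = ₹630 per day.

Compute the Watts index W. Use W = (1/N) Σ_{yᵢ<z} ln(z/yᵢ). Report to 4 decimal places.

0.1982

Below the line: ₹195, ₹410, ₹420, ₹530 (q = 4 of N = 11).
ln(z/y) terms: ln(630/195) = 1.1727; ln(630/410) = 0.4296; ln(630/420) = 0.4055; ln(630/530) = 0.1728.
W = 2.180591 / 11 = 0.1982.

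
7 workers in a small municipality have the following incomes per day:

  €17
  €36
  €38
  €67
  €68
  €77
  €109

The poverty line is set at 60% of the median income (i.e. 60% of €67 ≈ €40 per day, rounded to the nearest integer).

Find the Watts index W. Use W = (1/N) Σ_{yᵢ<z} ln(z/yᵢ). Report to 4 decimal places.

Below z: €17, €36, €38 (q = 3 of N = 7).
ln(z/y) terms: ln(40/17) = 0.8557; ln(40/36) = 0.1054; ln(40/38) = 0.0513.
W = 1.012320 / 7 = 0.1446.

0.1446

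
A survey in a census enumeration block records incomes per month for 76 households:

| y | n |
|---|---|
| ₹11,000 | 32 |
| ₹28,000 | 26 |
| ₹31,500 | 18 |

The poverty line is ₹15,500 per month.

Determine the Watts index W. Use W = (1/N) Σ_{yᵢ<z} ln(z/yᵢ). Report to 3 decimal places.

0.144

Incomes under z: 32×₹11,000 (q = 32 of N = 76).
ln(z/y) terms: ln(15500/11000) = 0.3429 (×32).
W = 10.974232 / 76 = 0.144.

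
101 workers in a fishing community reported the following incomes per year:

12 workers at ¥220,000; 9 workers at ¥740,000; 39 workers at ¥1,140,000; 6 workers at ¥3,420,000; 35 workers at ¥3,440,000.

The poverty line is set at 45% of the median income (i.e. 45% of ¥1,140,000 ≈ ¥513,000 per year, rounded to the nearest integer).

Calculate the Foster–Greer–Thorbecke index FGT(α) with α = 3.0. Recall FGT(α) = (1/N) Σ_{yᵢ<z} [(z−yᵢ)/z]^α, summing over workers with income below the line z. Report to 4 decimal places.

Incomes under z: 12×¥220,000 (q = 12 of N = 101).
Shortfall ratios: (513000−220000)/513000 = 0.5712 (×12).
Raised to α = 3.0: 0.18632 (×12).
Sum = 2.235795; FGT(3.0) = 2.235795 / 101 = 0.0221.

0.0221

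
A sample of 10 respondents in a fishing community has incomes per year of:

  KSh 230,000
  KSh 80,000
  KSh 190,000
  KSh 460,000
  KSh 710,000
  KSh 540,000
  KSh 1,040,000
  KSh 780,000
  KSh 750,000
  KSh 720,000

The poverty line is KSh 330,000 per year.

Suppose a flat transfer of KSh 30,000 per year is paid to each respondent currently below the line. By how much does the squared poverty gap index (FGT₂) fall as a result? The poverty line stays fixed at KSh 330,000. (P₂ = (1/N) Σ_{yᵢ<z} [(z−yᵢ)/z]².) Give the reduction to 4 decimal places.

Before: below the line — KSh 80,000, KSh 190,000, KSh 230,000; squared poverty gap index (FGT₂) = 0.084573.
After the KSh 30,000 transfer: below the line — KSh 110,000, KSh 220,000, KSh 260,000; squared poverty gap index (FGT₂) = 0.060055.
Reduction = 0.084573 − 0.060055 = 0.0245.

0.0245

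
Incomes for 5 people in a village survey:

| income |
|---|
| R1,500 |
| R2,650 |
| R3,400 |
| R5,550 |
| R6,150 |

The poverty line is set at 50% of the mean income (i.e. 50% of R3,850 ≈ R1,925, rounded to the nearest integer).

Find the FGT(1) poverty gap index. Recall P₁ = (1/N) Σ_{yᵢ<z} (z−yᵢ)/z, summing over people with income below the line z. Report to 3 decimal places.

Below the line: R1,500 (q = 1 of N = 5).
Relative gaps: (1925−1500)/1925 = 0.2208.
Sum of shortfalls = 0.220779; P₁ averages over all N: 0.220779 / 5 = 0.044.

0.044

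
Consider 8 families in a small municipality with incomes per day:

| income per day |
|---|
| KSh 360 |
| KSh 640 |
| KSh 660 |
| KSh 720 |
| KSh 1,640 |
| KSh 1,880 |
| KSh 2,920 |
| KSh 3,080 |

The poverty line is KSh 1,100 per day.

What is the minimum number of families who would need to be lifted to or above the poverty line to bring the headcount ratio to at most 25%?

2

4 of the 8 families are poor, so H = 4/8 = 0.500.
A headcount ratio of at most 25% allows at most ⌊0.25 × 8⌋ = 2 poor families.
So at least 4 − 2 = 2 must be lifted.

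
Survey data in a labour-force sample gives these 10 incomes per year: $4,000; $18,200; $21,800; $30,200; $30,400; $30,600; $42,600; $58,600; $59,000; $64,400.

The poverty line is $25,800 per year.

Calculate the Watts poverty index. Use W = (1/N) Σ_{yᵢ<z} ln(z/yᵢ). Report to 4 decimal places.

0.2381

Below z: $4,000, $18,200, $21,800 (q = 3 of N = 10).
Log shortfalls: ln(25800/4000) = 1.8641; ln(25800/18200) = 0.3490; ln(25800/21800) = 0.1685.
W = 2.381498 / 10 = 0.2381.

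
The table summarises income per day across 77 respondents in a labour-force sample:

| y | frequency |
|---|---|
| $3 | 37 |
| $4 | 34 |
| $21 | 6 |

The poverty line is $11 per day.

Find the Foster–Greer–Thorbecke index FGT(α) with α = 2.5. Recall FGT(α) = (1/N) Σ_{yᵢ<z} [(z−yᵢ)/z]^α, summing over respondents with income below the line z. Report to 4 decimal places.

0.3594

Poor units: 37×$3, 34×$4 (q = 71 of N = 77).
Relative gaps: (11−3)/11 = 0.7273 (×37); (11−4)/11 = 0.6364 (×34).
Raised to α = 2.5: 0.45107 (×37); 0.32305 (×34).
Sum = 27.673103; FGT(2.5) = 27.673103 / 77 = 0.3594.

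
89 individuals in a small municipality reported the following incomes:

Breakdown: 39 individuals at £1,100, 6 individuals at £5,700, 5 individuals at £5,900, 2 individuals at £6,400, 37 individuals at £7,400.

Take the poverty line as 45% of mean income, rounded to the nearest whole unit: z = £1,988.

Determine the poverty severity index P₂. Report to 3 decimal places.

Below the line: 39×£1,100 (q = 39 of N = 89).
Normalized shortfalls: (1988−1100)/1988 = 0.4467 (×39).
Squared: 0.1995 (×39).
Sum = 7.781401; P₂ = 7.781401 / 89 = 0.087.

0.087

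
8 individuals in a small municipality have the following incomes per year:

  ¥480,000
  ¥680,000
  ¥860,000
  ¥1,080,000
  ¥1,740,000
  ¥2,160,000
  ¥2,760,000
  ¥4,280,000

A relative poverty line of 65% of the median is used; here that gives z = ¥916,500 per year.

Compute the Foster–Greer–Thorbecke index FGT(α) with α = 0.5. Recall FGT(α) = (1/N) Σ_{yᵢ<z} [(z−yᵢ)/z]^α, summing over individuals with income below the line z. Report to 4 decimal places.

Poor units: ¥480,000, ¥680,000, ¥860,000 (q = 3 of N = 8).
Relative gaps: (916500−480000)/916500 = 0.4763; (916500−680000)/916500 = 0.2580; (916500−860000)/916500 = 0.0616.
Raised to α = 0.5: 0.69012; 0.50798; 0.24829.
Sum = 1.446395; FGT(0.5) = 1.446395 / 8 = 0.1808.

0.1808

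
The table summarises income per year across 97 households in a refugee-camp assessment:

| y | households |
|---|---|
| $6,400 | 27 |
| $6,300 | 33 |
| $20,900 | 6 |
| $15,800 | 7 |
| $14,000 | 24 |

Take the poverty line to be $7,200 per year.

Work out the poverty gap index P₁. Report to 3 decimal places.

0.073

Below the line: 33×$6,300, 27×$6,400 (q = 60 of N = 97).
Shortfall ratios: (7200−6300)/7200 = 0.1250 (×33); (7200−6400)/7200 = 0.1111 (×27).
Σ = 7.125000. Dividing by the full population N = 97 gives P₁ = 0.073.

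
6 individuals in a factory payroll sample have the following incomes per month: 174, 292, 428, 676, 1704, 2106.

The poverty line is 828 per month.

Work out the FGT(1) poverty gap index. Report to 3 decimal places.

0.351

Incomes under z: 174, 292, 428, 676 (q = 4 of N = 6).
Relative gaps: (828−174)/828 = 0.7899; (828−292)/828 = 0.6473; (828−428)/828 = 0.4831; (828−676)/828 = 0.1836.
Σ = 2.103865. Dividing by the full population N = 6 gives P₁ = 0.351.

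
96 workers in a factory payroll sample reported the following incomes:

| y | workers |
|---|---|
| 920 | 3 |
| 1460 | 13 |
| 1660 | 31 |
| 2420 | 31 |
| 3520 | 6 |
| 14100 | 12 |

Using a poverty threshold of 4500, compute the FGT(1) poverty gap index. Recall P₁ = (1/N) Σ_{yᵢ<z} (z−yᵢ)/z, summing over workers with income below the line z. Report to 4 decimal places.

Incomes under z: 3×920, 13×1460, 31×1660, 31×2420, 6×3520 (q = 84 of N = 96).
Relative gaps: (4500−920)/4500 = 0.7956 (×3); (4500−1460)/4500 = 0.6756 (×13); (4500−1660)/4500 = 0.6311 (×31); (4500−2420)/4500 = 0.4622 (×31); (4500−3520)/4500 = 0.2178 (×6).
Σ = 46.368889. Dividing by the full population N = 96 gives P₁ = 0.4830.

0.4830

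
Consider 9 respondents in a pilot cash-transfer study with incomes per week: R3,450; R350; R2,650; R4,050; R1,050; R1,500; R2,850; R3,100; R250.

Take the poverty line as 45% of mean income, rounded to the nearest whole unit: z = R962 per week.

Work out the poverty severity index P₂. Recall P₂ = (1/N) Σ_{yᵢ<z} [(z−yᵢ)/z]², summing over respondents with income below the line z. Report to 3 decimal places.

Incomes under z: R250, R350 (q = 2 of N = 9).
Shortfall ratios: (962−250)/962 = 0.7401; (962−350)/962 = 0.6362.
Squared: 0.5478; 0.4047.
Sum = 0.952503; P₂ = 0.952503 / 9 = 0.106.

0.106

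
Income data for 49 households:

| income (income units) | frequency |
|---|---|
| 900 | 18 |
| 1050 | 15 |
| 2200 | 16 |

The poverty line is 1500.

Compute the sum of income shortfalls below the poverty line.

Below z: 18×900, 15×1050 (q = 33 of N = 49).
Individual gaps: 18×(1500−900) = 10800; 15×(1500−1050) = 6750.
Aggregate gap = 17550.

17550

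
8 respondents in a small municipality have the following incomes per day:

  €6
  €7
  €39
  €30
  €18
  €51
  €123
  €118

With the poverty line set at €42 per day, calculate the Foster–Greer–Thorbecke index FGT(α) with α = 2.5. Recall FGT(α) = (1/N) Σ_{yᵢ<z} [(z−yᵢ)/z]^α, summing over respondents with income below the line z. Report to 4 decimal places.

Below the line: €6, €7, €18, €30, €39 (q = 5 of N = 8).
Relative gaps: (42−6)/42 = 0.8571; (42−7)/42 = 0.8333; (42−18)/42 = 0.5714; (42−30)/42 = 0.2857; (42−39)/42 = 0.0714.
Raised to α = 2.5: 0.68019; 0.63394; 0.24683; 0.04363; 0.00136.
Sum = 1.605965; FGT(2.5) = 1.605965 / 8 = 0.2007.

0.2007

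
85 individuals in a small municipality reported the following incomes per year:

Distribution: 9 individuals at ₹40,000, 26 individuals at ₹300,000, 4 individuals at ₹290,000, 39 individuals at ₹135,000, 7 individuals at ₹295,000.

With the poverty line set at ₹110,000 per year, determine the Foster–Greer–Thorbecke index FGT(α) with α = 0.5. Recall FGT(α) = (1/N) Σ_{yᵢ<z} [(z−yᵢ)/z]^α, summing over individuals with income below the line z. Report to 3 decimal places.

0.084

Below z: 9×₹40,000 (q = 9 of N = 85).
Shortfall ratios: (110000−40000)/110000 = 0.6364 (×9).
Raised to α = 0.5: 0.79772 (×9).
Sum = 7.179516; FGT(0.5) = 7.179516 / 85 = 0.084.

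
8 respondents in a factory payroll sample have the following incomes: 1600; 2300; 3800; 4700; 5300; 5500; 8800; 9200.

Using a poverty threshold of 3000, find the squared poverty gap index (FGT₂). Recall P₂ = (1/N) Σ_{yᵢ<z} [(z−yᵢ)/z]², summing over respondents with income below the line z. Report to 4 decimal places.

0.0340

Below z: 1600, 2300 (q = 2 of N = 8).
Shortfall ratios: (3000−1600)/3000 = 0.4667; (3000−2300)/3000 = 0.2333.
Squared: 0.2178; 0.0544.
Sum = 0.272222; P₂ = 0.272222 / 8 = 0.0340.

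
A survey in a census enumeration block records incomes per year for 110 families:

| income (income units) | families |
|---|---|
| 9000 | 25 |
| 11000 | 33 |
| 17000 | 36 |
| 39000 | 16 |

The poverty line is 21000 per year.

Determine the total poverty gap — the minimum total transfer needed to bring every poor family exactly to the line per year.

774000

Below z: 25×9000, 33×11000, 36×17000 (q = 94 of N = 110).
Individual gaps: 25×(21000−9000) = 300000; 33×(21000−11000) = 330000; 36×(21000−17000) = 144000.
Aggregate gap = 774000.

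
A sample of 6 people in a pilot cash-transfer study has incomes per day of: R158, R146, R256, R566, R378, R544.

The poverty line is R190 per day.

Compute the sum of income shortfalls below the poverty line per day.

Below the line: R146, R158 (q = 2 of N = 6).
Individual gaps: 190−146 = 44; 190−158 = 32.
Aggregate gap = R76.

R76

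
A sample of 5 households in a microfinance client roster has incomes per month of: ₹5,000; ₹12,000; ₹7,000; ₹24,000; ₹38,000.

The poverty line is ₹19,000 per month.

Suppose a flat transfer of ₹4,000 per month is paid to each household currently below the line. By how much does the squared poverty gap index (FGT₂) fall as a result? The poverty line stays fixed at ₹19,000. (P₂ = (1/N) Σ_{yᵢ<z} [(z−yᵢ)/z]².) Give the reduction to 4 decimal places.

Before: below the line — ₹5,000, ₹7,000, ₹12,000; squared poverty gap index (FGT₂) = 0.215512.
After the ₹4,000 transfer: below the line — ₹9,000, ₹11,000, ₹16,000; squared poverty gap index (FGT₂) = 0.095845.
Reduction = 0.215512 − 0.095845 = 0.1197.

0.1197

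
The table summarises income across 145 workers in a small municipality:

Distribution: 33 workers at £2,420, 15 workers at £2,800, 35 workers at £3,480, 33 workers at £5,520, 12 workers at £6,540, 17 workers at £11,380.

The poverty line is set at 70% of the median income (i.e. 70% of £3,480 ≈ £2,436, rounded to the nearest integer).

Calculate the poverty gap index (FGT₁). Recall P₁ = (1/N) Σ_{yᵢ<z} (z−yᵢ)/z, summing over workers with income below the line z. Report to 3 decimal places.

0.001

Below z: 33×£2,420 (q = 33 of N = 145).
Normalized shortfalls: (2436−2420)/2436 = 0.0066 (×33).
Σ = 0.216749. Dividing by the full population N = 145 gives P₁ = 0.001.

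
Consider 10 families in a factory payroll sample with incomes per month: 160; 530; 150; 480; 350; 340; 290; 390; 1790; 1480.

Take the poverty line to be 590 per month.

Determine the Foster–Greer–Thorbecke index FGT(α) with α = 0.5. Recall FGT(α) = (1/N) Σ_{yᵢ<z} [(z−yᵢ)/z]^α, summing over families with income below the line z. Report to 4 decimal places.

0.5052

Poor units: 150, 160, 290, 340, 350, 390, 480, 530 (q = 8 of N = 10).
Gap ratios (z−y)/z: (590−150)/590 = 0.7458; (590−160)/590 = 0.7288; (590−290)/590 = 0.5085; (590−340)/590 = 0.4237; (590−350)/590 = 0.4068; (590−390)/590 = 0.3390; (590−480)/590 = 0.1864; (590−530)/590 = 0.1017.
Raised to α = 0.5: 0.86358; 0.85371; 0.71307; 0.65094; 0.63779; 0.58222; 0.43179; 0.31890.
Sum = 5.051999; FGT(0.5) = 5.051999 / 10 = 0.5052.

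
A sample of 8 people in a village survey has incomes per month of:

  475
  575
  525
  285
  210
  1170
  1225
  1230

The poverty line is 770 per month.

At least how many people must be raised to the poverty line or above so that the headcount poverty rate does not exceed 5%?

5

Currently q = 5 of N = 8 are below the line (H = 0.625).
A headcount ratio of at most 5% allows at most ⌊0.05 × 8⌋ = 0 poor people.
So at least 5 − 0 = 5 must be lifted.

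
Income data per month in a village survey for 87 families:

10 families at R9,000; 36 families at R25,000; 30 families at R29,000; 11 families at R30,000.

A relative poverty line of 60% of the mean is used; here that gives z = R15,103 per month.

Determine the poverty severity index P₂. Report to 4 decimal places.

0.0188

Below z: 10×R9,000 (q = 10 of N = 87).
Normalized shortfalls: (15103−9000)/15103 = 0.4041 (×10).
Squared: 0.1633 (×10).
Sum = 1.632903; P₂ = 1.632903 / 87 = 0.0188.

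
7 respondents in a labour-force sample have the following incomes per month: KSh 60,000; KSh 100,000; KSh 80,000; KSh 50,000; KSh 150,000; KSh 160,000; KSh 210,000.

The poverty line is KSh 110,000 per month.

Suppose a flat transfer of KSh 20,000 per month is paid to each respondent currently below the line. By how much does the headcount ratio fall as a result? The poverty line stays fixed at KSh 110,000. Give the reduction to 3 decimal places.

Before: below the line — KSh 50,000, KSh 60,000, KSh 80,000, KSh 100,000; headcount ratio = 0.57143.
After the KSh 20,000 transfer: below the line — KSh 70,000, KSh 80,000, KSh 100,000; headcount ratio = 0.42857.
Reduction = 0.57143 − 0.42857 = 0.143.

0.143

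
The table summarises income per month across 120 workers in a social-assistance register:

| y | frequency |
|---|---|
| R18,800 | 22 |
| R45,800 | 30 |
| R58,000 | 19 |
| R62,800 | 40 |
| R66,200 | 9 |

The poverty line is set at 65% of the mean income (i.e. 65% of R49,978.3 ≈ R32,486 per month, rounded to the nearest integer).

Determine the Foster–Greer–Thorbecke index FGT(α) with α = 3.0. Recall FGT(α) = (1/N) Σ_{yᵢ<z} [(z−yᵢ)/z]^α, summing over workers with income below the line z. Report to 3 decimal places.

Incomes under z: 22×R18,800 (q = 22 of N = 120).
Shortfall ratios: (32486−18800)/32486 = 0.4213 (×22).
Raised to α = 3.0: 0.07477 (×22).
Sum = 1.644991; FGT(3.0) = 1.644991 / 120 = 0.014.

0.014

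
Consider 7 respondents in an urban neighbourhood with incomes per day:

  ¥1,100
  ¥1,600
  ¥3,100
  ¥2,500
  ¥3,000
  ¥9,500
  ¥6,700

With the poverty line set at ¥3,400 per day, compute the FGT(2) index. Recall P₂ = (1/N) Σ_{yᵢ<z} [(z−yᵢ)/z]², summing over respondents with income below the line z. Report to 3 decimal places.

0.119

Below the line: ¥1,100, ¥1,600, ¥2,500, ¥3,000, ¥3,100 (q = 5 of N = 7).
Gap ratios (z−y)/z: (3400−1100)/3400 = 0.6765; (3400−1600)/3400 = 0.5294; (3400−2500)/3400 = 0.2647; (3400−3000)/3400 = 0.1176; (3400−3100)/3400 = 0.0882.
Squared: 0.4576; 0.2803; 0.0701; 0.0138; 0.0078.
Sum = 0.829585; P₂ = 0.829585 / 7 = 0.119.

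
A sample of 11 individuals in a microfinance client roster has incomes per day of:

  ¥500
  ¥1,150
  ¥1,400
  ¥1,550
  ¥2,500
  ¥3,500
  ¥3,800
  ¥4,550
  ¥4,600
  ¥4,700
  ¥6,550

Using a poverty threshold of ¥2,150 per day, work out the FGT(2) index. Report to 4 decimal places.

Poor units: ¥500, ¥1,150, ¥1,400, ¥1,550 (q = 4 of N = 11).
Gap ratios (z−y)/z: (2150−500)/2150 = 0.7674; (2150−1150)/2150 = 0.4651; (2150−1400)/2150 = 0.3488; (2150−1550)/2150 = 0.2791.
Squared: 0.5890; 0.2163; 0.1217; 0.0779.
Sum = 1.004867; P₂ = 1.004867 / 11 = 0.0914.

0.0914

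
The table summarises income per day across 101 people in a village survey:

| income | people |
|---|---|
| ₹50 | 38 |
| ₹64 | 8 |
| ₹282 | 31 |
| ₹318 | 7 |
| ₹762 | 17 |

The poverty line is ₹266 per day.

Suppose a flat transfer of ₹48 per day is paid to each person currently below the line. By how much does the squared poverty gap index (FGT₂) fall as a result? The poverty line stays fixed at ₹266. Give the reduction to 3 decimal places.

0.117

Before: below the line — 38×₹50, 8×₹64; squared poverty gap index (FGT₂) = 0.29377.
After the ₹48 transfer: below the line — 38×₹98, 8×₹112; squared poverty gap index (FGT₂) = 0.17663.
Reduction = 0.29377 − 0.17663 = 0.117.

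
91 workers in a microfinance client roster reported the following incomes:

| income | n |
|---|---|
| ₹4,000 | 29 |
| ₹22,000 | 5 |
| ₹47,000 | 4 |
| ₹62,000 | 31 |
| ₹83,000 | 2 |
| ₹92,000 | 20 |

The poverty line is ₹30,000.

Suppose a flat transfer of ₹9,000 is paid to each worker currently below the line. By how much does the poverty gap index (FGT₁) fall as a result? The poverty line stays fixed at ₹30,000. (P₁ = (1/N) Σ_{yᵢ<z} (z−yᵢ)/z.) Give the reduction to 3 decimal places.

0.110

Before: below the line — 29×₹4,000, 5×₹22,000; poverty gap index (FGT₁) = 0.29084.
After the ₹9,000 transfer: below the line — 29×₹13,000; poverty gap index (FGT₁) = 0.18059.
Reduction = 0.29084 − 0.18059 = 0.110.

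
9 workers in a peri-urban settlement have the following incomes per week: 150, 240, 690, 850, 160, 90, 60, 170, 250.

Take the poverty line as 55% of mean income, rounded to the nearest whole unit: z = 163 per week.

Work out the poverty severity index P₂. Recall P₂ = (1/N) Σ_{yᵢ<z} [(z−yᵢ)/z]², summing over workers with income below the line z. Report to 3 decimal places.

Below z: 60, 90, 150, 160 (q = 4 of N = 9).
Shortfall ratios: (163−60)/163 = 0.6319; (163−90)/163 = 0.4479; (163−150)/163 = 0.0798; (163−160)/163 = 0.0184.
Squared: 0.3993; 0.2006; 0.0064; 0.0003.
Sum = 0.606572; P₂ = 0.606572 / 9 = 0.067.

0.067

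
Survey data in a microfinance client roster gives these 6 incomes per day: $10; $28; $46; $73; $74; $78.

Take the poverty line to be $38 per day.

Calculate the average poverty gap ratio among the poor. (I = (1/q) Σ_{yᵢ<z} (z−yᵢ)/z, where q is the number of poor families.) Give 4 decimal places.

Incomes under z: $10, $28 (q = 2 of N = 6).
Shortfall ratios (z−y)/z: 0.7368, 0.2632; sum = 1.000000.
The income-gap ratio divides by q (the poor only): 1.000000 / 2 = 0.5000.

0.5000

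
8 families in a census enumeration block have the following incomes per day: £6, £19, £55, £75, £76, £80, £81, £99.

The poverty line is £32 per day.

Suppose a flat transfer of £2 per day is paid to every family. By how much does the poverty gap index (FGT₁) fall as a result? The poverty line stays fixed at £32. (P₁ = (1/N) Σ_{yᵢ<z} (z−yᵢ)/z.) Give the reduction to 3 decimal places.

0.016

Before: below the line — £6, £19; poverty gap index (FGT₁) = 0.15234.
After the £2 transfer: below the line — £8, £21; poverty gap index (FGT₁) = 0.13672.
Reduction = 0.15234 − 0.13672 = 0.016.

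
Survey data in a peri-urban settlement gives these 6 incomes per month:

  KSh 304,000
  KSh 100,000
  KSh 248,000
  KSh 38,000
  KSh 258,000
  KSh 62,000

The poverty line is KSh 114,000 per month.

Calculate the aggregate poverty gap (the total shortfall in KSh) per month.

Incomes under z: KSh 38,000, KSh 62,000, KSh 100,000 (q = 3 of N = 6).
Individual gaps: 114000−38000 = 76000; 114000−62000 = 52000; 114000−100000 = 14000.
Aggregate gap = KSh 142,000.

KSh 142,000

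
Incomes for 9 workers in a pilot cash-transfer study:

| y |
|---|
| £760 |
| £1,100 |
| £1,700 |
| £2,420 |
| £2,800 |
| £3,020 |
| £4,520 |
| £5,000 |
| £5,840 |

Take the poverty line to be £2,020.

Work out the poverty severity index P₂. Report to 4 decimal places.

Incomes under z: £760, £1,100, £1,700 (q = 3 of N = 9).
Shortfall ratios: (2020−760)/2020 = 0.6238; (2020−1100)/2020 = 0.4554; (2020−1700)/2020 = 0.1584.
Squared: 0.3891; 0.2074; 0.0251.
Sum = 0.621606; P₂ = 0.621606 / 9 = 0.0691.

0.0691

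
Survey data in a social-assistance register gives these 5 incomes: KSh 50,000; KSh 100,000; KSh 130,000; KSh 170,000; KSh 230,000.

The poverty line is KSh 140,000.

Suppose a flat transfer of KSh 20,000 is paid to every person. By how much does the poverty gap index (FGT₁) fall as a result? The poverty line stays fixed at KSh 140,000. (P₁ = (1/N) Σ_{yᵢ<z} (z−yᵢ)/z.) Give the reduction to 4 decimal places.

0.0714

Before: below the line — KSh 50,000, KSh 100,000, KSh 130,000; poverty gap index (FGT₁) = 0.200000.
After the KSh 20,000 transfer: below the line — KSh 70,000, KSh 120,000; poverty gap index (FGT₁) = 0.128571.
Reduction = 0.200000 − 0.128571 = 0.0714.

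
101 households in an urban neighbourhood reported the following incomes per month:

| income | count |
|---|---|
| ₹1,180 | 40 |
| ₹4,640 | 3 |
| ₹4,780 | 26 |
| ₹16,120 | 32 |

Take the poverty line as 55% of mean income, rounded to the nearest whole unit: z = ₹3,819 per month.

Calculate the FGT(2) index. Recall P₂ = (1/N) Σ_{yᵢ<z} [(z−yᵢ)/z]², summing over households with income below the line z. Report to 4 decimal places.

0.1891

Below z: 40×₹1,180 (q = 40 of N = 101).
Relative gaps: (3819−1180)/3819 = 0.6910 (×40).
Squared: 0.4775 (×40).
Sum = 19.100268; P₂ = 19.100268 / 101 = 0.1891.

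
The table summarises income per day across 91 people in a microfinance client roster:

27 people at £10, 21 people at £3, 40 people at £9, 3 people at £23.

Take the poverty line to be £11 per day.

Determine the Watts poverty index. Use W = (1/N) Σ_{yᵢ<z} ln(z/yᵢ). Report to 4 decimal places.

Incomes under z: 21×£3, 40×£9, 27×£10 (q = 88 of N = 91).
Log gaps: ln(11/3) = 1.2993 (×21); ln(11/9) = 0.2007 (×40); ln(11/10) = 0.0953 (×27).
W = 37.885145 / 91 = 0.4163.

0.4163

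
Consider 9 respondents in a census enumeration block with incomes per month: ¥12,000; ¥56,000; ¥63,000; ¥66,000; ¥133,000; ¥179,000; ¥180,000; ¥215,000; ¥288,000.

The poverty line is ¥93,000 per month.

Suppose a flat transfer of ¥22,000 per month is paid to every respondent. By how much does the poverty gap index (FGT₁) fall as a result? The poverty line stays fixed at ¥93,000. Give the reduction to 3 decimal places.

0.105

Before: below the line — ¥12,000, ¥56,000, ¥63,000, ¥66,000; poverty gap index (FGT₁) = 0.20908.
After the ¥22,000 transfer: below the line — ¥34,000, ¥78,000, ¥85,000, ¥88,000; poverty gap index (FGT₁) = 0.10394.
Reduction = 0.20908 − 0.10394 = 0.105.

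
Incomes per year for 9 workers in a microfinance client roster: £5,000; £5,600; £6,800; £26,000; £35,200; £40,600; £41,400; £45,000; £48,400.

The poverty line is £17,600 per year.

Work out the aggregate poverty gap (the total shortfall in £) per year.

£35,400

Below the line: £5,000, £5,600, £6,800 (q = 3 of N = 9).
Individual gaps: 17600−5000 = 12600; 17600−5600 = 12000; 17600−6800 = 10800.
Aggregate gap = £35,400.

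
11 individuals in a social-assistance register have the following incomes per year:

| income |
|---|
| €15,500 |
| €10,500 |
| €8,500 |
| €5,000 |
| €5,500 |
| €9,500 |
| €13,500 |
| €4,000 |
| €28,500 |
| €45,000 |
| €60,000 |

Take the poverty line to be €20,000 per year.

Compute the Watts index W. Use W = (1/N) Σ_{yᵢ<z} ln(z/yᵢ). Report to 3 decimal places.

Below z: €4,000, €5,000, €5,500, €8,500, €9,500, €10,500, €13,500, €15,500 (q = 8 of N = 11).
Log gaps: ln(20000/4000) = 1.6094; ln(20000/5000) = 1.3863; ln(20000/5500) = 1.2910; ln(20000/8500) = 0.8557; ln(20000/9500) = 0.7444; ln(20000/10500) = 0.6444; ln(20000/13500) = 0.3930; ln(20000/15500) = 0.2549.
W = 7.179115 / 11 = 0.653.

0.653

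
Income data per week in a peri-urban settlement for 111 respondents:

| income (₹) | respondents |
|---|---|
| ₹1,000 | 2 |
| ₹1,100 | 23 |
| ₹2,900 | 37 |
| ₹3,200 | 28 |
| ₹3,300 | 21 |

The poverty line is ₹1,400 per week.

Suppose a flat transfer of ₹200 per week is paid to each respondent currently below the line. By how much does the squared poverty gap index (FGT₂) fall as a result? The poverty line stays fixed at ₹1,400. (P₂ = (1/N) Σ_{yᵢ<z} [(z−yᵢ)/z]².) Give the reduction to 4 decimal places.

0.0096

Before: below the line — 2×₹1,000, 23×₹1,100; squared poverty gap index (FGT₂) = 0.010985.
After the ₹200 transfer: below the line — 2×₹1,200, 23×₹1,300; squared poverty gap index (FGT₂) = 0.001425.
Reduction = 0.010985 − 0.001425 = 0.0096.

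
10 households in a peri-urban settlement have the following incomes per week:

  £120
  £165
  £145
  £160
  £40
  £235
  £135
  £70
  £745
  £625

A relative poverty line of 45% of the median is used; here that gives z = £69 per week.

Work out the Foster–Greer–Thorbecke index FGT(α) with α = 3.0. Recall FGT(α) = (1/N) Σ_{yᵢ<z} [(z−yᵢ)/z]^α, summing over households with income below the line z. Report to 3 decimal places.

0.007

Below the line: £40 (q = 1 of N = 10).
Shortfall ratios: (69−40)/69 = 0.4203.
Raised to α = 3.0: 0.07424.
Sum = 0.074241; FGT(3.0) = 0.074241 / 10 = 0.007.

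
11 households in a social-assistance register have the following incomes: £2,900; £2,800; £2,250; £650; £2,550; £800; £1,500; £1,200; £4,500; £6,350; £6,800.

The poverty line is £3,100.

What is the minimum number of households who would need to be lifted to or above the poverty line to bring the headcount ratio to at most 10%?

Currently q = 8 of N = 11 are below the line (H = 0.727).
A headcount ratio of at most 10% allows at most ⌊0.10 × 11⌋ = 1 poor households.
So at least 8 − 1 = 7 must be lifted.

7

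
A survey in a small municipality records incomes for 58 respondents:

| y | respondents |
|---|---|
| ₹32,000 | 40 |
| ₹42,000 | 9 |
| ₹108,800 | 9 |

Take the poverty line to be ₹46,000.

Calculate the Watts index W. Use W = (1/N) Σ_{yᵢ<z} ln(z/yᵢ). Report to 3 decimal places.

Incomes under z: 40×₹32,000, 9×₹42,000 (q = 49 of N = 58).
ln(z/y) terms: ln(46000/32000) = 0.3629 (×40); ln(46000/42000) = 0.0910 (×9).
W = 15.334966 / 58 = 0.264.

0.264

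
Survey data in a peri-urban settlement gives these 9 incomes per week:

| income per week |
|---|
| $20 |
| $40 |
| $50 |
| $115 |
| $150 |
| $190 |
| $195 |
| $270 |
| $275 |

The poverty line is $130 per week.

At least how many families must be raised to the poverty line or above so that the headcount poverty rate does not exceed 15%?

3

4 of the 9 families are poor, so H = 4/9 = 0.444.
A headcount ratio of at most 15% allows at most ⌊0.15 × 9⌋ = 1 poor families.
So at least 4 − 1 = 3 must be lifted.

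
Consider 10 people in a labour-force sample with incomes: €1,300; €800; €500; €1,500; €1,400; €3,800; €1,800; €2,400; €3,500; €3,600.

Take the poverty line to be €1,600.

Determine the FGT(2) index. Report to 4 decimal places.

0.0777

Incomes under z: €500, €800, €1,300, €1,400, €1,500 (q = 5 of N = 10).
Relative gaps: (1600−500)/1600 = 0.6875; (1600−800)/1600 = 0.5000; (1600−1300)/1600 = 0.1875; (1600−1400)/1600 = 0.1250; (1600−1500)/1600 = 0.0625.
Squared: 0.4727; 0.2500; 0.0352; 0.0156; 0.0039.
Sum = 0.777344; P₂ = 0.777344 / 10 = 0.0777.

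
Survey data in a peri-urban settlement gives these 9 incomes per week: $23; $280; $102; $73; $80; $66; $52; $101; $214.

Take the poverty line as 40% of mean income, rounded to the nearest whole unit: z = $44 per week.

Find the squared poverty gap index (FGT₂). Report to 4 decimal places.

Below z: $23 (q = 1 of N = 9).
Gap ratios (z−y)/z: (44−23)/44 = 0.4773.
Squared: 0.2278.
Sum = 0.227789; P₂ = 0.227789 / 9 = 0.0253.

0.0253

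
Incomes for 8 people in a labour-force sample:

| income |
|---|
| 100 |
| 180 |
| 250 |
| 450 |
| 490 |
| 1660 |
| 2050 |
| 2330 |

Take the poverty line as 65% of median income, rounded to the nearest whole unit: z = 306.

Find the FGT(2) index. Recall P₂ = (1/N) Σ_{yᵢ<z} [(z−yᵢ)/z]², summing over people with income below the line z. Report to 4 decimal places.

Below the line: 100, 180, 250 (q = 3 of N = 8).
Gap ratios (z−y)/z: (306−100)/306 = 0.6732; (306−180)/306 = 0.4118; (306−250)/306 = 0.1830.
Squared: 0.4532; 0.1696; 0.0335.
Sum = 0.656243; P₂ = 0.656243 / 8 = 0.0820.

0.0820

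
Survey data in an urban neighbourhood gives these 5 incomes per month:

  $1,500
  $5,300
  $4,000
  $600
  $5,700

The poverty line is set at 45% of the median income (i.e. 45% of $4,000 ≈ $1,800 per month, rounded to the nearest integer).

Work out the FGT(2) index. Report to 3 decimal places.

0.094

Below the line: $600, $1,500 (q = 2 of N = 5).
Normalized shortfalls: (1800−600)/1800 = 0.6667; (1800−1500)/1800 = 0.1667.
Squared: 0.4444; 0.0278.
Sum = 0.472222; P₂ = 0.472222 / 5 = 0.094.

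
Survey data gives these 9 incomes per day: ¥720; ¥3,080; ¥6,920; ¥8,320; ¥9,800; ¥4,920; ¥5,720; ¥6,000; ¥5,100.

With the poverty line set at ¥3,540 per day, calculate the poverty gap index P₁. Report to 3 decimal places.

Poor units: ¥720, ¥3,080 (q = 2 of N = 9).
Normalized shortfalls: (3540−720)/3540 = 0.7966; (3540−3080)/3540 = 0.1299.
Sum of shortfalls = 0.926554; P₁ averages over all N: 0.926554 / 9 = 0.103.

0.103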